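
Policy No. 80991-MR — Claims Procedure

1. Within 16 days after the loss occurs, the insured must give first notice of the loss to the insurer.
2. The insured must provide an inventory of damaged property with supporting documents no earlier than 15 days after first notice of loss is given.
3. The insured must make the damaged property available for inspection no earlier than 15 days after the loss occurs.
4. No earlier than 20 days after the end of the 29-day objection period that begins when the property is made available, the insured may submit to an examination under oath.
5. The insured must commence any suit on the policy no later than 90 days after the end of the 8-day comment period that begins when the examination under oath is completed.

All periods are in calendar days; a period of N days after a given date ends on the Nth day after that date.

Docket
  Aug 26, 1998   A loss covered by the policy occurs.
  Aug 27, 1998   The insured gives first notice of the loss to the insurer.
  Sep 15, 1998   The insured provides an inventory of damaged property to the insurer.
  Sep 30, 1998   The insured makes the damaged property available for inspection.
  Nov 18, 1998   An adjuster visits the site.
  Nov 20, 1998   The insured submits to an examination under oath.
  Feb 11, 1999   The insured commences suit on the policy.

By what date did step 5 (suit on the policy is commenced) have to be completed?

Feb 26, 1999

The examination under oath is completed on Nov 20, 1998; the 8-day comment period therefore ends Nov 28, 1998, and step 5 runs from that date. 90 days after Nov 28, 1998 is Feb 26, 1999.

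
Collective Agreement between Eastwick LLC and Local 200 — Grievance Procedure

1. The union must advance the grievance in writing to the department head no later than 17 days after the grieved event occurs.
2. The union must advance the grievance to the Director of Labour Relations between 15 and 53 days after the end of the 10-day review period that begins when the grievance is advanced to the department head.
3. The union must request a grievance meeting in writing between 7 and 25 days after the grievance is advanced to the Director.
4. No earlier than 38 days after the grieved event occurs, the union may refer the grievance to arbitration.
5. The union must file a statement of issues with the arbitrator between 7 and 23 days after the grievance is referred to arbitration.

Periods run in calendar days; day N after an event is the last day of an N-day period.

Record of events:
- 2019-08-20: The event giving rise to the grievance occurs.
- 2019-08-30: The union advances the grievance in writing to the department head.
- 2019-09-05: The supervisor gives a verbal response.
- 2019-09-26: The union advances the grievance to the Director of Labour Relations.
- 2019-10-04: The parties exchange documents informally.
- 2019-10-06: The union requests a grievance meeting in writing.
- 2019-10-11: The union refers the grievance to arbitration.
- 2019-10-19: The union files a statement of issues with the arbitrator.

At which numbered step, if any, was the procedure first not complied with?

Step 1: 17 days after 2019-08-20 (when the grieved event occurs) is 2019-09-06; done 2019-08-30 — timely.
Step 2: the window is 15–53 days after 2019-09-09 (end of the 10-day review period, which began when the grievance is advanced to the department head on 2019-08-30), so 2019-09-24 through 2019-11-01; done 2019-09-26 — within the window.
Step 3: the window is 7–25 days after 2019-09-26 (when the grievance is advanced to the Director), so 2019-10-03 through 2019-10-21; done 2019-10-06 — within the window.
Step 4: the earliest permitted date is 38 days after 2019-08-20 (when the grieved event occurs), i.e. 2019-09-27; done 2019-10-11 — permitted.
Step 5: the window is 7–23 days after 2019-10-11 (when the grievance is referred to arbitration), so 2019-10-18 through 2019-11-03; 2019-10-19 falls inside that range.

None — every step was satisfied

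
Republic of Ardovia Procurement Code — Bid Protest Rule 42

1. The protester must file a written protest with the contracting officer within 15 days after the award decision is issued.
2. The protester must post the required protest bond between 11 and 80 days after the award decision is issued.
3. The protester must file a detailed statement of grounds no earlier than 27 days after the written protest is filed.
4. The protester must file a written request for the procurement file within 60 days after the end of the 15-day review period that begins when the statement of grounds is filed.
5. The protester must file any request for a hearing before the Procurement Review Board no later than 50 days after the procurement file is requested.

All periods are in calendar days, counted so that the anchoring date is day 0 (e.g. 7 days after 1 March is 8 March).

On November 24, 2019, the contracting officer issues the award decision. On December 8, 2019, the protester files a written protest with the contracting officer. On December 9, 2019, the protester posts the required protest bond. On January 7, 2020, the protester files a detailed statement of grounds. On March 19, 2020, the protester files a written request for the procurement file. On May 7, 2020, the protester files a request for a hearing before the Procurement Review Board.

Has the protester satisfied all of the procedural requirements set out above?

Yes

Step 1: 15 days after November 24, 2019 (when the award decision is issued) is December 9, 2019; December 8, 2019 is within that limit.
Step 2: the window is 11–80 days after November 24, 2019 (when the award decision is issued), so December 5, 2019 through February 12, 2020; done December 9, 2019, which is between those dates.
Step 3: the earliest permitted date is 27 days after December 8, 2019 (when the written protest is filed), i.e. January 4, 2020; done January 7, 2020, after the minimum wait.
Step 4: 60 days after January 22, 2020 (end of the 15-day review period, which began when the statement of grounds is filed on January 7, 2020) is March 22, 2020; completed March 19, 2020, before the deadline.
Step 5: 50 days after March 19, 2020 (when the procurement file is requested) is May 8, 2020; completed May 7, 2020, before the deadline.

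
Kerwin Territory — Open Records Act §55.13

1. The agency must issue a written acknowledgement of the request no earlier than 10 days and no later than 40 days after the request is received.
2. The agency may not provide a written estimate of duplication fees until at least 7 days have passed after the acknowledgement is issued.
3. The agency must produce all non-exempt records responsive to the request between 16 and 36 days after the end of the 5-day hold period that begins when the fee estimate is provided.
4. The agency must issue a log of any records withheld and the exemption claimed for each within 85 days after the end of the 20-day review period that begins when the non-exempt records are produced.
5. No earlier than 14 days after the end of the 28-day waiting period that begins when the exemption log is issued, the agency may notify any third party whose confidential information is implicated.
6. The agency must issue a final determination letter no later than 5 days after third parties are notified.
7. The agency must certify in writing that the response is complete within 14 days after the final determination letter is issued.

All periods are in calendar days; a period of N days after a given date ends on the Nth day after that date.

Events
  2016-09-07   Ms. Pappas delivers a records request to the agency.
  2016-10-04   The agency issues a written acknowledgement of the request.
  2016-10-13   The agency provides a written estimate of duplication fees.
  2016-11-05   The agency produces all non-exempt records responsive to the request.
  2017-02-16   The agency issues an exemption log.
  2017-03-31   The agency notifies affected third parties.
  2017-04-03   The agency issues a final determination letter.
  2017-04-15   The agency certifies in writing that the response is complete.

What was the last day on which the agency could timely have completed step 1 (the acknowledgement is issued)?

2016-10-17

Step 1 runs from 2016-09-07, when the request is received. The window is 10–40 days after 2016-09-07; it closes on 2016-10-17.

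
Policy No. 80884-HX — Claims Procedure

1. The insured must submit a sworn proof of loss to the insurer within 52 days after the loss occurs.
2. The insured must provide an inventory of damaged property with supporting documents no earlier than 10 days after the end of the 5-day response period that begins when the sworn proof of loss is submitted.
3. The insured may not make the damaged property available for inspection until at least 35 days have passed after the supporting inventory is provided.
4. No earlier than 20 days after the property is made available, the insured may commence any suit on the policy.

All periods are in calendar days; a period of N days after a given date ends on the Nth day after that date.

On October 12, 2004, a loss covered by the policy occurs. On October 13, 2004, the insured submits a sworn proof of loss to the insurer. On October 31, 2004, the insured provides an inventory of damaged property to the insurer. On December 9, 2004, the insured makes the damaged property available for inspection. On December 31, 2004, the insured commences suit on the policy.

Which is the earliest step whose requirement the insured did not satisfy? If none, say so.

Step 1: 52 days after October 12, 2004 (when the loss occurs) is December 3, 2004; October 13, 2004 is within that limit.
Step 2: the earliest permitted date is 10 days after October 18, 2004 (end of the 5-day response period, which began when the sworn proof of loss is submitted on October 13, 2004), i.e. October 28, 2004; done October 31, 2004, after the minimum wait.
Step 3: the earliest permitted date is 35 days after October 31, 2004 (when the supporting inventory is provided), i.e. December 5, 2004; done December 9, 2004 — permitted.
Step 4: the earliest permitted date is 20 days after December 9, 2004 (when the property is made available), i.e. December 29, 2004; December 31, 2004 is on or after that date.

None — every step was satisfied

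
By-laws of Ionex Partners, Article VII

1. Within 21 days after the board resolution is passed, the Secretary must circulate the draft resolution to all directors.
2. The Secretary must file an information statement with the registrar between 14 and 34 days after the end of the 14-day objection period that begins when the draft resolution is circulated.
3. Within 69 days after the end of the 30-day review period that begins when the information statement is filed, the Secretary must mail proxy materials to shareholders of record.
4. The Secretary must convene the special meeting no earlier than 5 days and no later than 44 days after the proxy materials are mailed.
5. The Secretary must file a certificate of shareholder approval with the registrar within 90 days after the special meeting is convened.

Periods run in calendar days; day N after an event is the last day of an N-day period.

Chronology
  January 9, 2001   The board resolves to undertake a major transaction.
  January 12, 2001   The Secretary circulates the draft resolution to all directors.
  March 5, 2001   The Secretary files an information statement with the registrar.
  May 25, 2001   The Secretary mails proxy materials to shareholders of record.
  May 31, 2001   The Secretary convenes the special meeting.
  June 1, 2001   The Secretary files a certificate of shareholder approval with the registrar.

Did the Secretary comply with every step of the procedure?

No

Step 1: 21 days after January 9, 2001 (when the board resolution is passed) is January 30, 2001; January 12, 2001 is within that limit.
Step 2: the window is 14–34 days after January 26, 2001 (end of the 14-day objection period, which began when the draft resolution is circulated on January 12, 2001), so February 9, 2001 through March 1, 2001; March 5, 2001 is 4 days past the end of the window.
The analysis stops there.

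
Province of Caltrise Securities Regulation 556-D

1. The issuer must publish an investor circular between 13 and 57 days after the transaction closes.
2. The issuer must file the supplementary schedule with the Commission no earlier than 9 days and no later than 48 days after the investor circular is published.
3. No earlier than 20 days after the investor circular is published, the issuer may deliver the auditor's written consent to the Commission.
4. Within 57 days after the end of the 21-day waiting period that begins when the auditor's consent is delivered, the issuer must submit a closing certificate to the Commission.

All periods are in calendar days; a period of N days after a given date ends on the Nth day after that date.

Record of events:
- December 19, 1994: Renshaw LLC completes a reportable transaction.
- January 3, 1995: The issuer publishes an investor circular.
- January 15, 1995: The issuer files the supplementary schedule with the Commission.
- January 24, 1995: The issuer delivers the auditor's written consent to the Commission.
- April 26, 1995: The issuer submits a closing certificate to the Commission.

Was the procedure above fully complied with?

Step 1 — 13 and 57 days from December 19, 1994 (when the transaction closes) are January 1, 1995 and February 14, 1995 respectively; January 3, 1995 falls inside that range.
Step 2 — 9 and 48 days from January 3, 1995 (when the investor circular is published) are January 12, 1995 and February 20, 1995 respectively; January 15, 1995 falls inside that range.
Step 3 — must wait 20 days from January 3, 1995 (when the investor circular is published), so not before January 23, 1995; January 24, 1995 is on or after that date.
Step 4 — counting 57 days from February 14, 1995 (end of the 21-day waiting period, which began when the auditor's consent is delivered on January 24, 1995) gives a deadline of April 12, 1995; April 26, 1995 misses that deadline by 14 days.
No need to go further; step 4 was not satisfied.

No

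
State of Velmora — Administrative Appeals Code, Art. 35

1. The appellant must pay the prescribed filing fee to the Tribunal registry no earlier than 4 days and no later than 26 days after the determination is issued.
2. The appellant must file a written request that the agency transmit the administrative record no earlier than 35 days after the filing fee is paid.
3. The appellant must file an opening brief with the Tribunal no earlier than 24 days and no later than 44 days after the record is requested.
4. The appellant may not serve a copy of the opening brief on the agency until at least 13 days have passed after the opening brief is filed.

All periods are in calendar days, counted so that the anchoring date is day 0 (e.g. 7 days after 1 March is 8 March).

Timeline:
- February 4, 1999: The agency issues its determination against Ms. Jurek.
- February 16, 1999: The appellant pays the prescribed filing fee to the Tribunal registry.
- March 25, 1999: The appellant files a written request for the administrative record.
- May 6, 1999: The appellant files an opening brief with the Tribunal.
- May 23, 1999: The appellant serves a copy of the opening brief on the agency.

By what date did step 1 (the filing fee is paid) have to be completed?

March 2, 1999

Step 1 runs from February 4, 1999, when the determination is issued. The window is 4–26 days after February 4, 1999; it closes on March 2, 1999.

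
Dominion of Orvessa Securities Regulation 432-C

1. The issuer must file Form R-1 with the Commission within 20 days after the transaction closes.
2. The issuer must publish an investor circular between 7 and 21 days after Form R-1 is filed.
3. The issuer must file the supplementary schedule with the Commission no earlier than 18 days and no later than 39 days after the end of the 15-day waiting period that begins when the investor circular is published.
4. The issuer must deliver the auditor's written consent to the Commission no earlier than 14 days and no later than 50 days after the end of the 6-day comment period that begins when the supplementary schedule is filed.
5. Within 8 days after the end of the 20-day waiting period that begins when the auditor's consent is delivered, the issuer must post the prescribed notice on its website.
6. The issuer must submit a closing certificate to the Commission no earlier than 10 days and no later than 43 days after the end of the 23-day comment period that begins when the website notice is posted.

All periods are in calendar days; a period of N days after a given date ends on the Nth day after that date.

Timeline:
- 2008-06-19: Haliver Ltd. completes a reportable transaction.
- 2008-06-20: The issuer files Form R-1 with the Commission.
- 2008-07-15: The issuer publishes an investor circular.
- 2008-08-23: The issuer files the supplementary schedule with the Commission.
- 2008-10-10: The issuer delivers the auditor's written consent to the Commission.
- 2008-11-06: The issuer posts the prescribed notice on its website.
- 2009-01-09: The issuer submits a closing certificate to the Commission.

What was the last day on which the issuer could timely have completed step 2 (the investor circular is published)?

2008-07-11

Step 2 runs from 2008-06-20, when Form R-1 is filed. The window is 7–21 days after 2008-06-20; it closes on 2008-07-11.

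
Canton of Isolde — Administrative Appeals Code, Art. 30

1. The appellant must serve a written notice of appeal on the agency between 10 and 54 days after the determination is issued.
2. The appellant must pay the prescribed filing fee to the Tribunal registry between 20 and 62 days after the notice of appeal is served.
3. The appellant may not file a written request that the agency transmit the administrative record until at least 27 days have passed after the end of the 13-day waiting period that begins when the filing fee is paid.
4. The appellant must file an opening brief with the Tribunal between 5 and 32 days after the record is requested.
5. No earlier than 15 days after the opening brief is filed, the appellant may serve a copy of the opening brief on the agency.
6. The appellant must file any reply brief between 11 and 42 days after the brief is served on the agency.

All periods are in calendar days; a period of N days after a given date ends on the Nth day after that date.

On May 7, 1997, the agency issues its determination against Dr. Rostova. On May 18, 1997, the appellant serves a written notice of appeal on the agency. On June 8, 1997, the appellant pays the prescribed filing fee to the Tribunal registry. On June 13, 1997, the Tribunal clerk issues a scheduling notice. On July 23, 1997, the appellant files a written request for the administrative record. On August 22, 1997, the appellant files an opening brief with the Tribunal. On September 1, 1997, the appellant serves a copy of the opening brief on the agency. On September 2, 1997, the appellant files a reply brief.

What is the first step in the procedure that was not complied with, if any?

(1) the permitted window runs from May 7, 1997 + 10 = May 17, 1997 to May 7, 1997 + 54 = June 30, 1997; done May 18, 1997 — within the window.
(2) the permitted window runs from May 18, 1997 + 20 = June 7, 1997 to May 18, 1997 + 62 = July 19, 1997; done June 8, 1997, which is between those dates.
(3) permitted from June 21, 1997 + 27 days = July 18, 1997 onward; done July 23, 1997 — permitted.
(4) the permitted window runs from July 23, 1997 + 5 = July 28, 1997 to July 23, 1997 + 32 = August 24, 1997; done August 22, 1997, which is between those dates.
(5) permitted from August 22, 1997 + 15 days = September 6, 1997 onward; done September 1, 1997 — 5 days too early.
No need to go further; step 5 was not satisfied.

Step 5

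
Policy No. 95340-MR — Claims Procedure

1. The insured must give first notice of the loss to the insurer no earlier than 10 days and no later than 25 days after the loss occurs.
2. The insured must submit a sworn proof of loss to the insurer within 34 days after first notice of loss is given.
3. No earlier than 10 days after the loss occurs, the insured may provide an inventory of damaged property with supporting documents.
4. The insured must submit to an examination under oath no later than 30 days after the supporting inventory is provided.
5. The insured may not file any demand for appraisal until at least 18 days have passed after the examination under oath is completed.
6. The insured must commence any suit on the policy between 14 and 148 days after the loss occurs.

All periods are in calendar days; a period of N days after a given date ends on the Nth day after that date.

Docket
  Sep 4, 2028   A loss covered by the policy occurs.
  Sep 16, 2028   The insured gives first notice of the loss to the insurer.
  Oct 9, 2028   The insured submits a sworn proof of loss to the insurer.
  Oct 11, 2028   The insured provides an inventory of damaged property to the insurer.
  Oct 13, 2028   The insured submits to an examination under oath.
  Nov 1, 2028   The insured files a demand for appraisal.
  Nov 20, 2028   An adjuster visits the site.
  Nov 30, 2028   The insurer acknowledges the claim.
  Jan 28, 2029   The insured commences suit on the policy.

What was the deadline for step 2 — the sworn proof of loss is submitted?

Oct 20, 2028

Step 2 runs from Sep 16, 2028, when first notice of loss is given. 34 days after Sep 16, 2028 is Oct 20, 2028.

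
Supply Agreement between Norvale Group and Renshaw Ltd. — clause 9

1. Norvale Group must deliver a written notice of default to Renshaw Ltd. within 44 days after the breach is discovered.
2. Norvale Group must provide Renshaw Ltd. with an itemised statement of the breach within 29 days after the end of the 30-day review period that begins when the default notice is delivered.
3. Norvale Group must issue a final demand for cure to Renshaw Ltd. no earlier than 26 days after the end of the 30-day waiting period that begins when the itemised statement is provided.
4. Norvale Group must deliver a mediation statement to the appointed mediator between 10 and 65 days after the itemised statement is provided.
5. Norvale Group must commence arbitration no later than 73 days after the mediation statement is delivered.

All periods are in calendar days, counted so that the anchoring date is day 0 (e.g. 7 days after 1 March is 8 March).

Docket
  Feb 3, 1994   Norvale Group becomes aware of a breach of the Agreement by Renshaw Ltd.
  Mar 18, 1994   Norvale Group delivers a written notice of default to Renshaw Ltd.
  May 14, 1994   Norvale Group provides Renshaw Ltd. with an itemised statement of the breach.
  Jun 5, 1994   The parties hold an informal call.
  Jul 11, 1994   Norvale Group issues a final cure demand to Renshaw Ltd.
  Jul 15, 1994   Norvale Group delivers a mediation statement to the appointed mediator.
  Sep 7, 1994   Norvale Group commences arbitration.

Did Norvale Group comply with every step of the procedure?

(1) due by Feb 3, 1994 + 44 days = Mar 19, 1994; done Mar 18, 1994 — timely.
(2) due by Apr 17, 1994 + 29 days = May 16, 1994; completed May 14, 1994, before the deadline.
(3) permitted from Jun 13, 1994 + 26 days = Jul 9, 1994 onward; done Jul 11, 1994 — permitted.
(4) the permitted window runs from May 14, 1994 + 10 = May 24, 1994 to May 14, 1994 + 65 = Jul 18, 1994; done Jul 15, 1994 — within the window.
(5) due by Jul 15, 1994 + 73 days = Sep 26, 1994; done Sep 7, 1994 — timely.

Yes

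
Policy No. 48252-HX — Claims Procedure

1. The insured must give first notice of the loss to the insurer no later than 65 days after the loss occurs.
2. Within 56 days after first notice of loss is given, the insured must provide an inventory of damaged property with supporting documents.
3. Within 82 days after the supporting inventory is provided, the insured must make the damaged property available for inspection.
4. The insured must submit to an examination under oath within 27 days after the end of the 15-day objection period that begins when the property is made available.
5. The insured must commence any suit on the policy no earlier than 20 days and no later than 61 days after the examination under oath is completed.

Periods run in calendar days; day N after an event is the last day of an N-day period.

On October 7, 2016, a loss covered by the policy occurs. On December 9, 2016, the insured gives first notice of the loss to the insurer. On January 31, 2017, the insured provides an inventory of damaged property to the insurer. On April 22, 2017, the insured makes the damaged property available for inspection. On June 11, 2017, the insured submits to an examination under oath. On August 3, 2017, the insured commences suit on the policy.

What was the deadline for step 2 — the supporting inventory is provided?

February 3, 2017

Step 2 runs from December 9, 2016, when first notice of loss is given. 56 days after December 9, 2016 is February 3, 2017.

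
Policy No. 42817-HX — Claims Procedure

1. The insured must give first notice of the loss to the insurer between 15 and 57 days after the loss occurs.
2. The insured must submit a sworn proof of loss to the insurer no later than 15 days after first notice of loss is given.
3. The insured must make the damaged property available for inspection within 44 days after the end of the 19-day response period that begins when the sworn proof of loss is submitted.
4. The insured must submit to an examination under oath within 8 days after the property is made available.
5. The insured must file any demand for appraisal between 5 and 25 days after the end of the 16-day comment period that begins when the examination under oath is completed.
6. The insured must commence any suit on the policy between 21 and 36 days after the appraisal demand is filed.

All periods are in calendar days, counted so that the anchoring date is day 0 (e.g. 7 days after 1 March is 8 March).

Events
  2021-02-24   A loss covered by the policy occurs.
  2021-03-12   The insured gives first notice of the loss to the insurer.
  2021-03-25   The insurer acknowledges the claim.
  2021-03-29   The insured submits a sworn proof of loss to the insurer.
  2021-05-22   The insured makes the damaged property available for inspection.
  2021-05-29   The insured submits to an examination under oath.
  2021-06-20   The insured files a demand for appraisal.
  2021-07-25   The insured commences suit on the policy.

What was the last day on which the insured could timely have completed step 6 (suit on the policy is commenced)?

Step 6 runs from 2021-06-20, when the appraisal demand is filed. The window is 21–36 days after 2021-06-20; it closes on 2021-07-26.

2021-07-26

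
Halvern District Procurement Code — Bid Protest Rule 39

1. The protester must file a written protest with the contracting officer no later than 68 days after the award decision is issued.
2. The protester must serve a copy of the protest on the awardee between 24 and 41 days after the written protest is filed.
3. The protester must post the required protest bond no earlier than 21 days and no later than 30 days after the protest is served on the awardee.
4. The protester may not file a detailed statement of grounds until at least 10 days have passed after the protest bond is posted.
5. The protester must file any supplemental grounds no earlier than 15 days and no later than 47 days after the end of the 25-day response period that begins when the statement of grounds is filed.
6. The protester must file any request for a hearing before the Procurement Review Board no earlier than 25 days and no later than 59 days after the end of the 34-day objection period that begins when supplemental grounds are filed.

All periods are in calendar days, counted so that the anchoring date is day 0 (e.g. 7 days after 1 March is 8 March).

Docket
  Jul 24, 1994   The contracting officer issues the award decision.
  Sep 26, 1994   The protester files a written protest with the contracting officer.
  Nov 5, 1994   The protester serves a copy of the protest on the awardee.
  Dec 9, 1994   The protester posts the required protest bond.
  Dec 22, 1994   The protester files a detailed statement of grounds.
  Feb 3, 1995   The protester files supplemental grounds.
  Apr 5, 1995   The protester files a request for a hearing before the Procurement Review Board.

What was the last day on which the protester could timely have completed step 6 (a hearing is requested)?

Supplemental grounds are filed on Feb 3, 1995; the 34-day objection period therefore ends Mar 9, 1995, and step 6 runs from that date. The window is 25–59 days after Mar 9, 1995; it closes on May 7, 1995.

May 7, 1995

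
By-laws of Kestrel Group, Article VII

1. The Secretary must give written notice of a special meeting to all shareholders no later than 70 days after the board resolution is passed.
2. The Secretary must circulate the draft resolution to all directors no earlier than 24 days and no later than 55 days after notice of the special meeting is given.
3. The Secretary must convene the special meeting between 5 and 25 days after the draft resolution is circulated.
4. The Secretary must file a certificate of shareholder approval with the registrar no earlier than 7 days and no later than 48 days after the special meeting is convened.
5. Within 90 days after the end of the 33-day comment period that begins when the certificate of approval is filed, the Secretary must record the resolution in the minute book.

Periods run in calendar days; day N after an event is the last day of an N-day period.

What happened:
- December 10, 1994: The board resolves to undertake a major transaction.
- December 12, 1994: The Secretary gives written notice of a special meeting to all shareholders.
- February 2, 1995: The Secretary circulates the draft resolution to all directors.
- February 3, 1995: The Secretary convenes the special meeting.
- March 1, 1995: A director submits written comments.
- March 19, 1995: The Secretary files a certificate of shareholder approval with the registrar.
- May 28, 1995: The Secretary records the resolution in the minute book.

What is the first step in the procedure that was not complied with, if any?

(1) due by December 10, 1994 + 70 days = February 18, 1995; completed December 12, 1994, before the deadline.
(2) the permitted window runs from December 12, 1994 + 24 = January 5, 1995 to December 12, 1994 + 55 = February 5, 1995; done February 2, 1995, which is between those dates.
(3) the permitted window runs from February 2, 1995 + 5 = February 7, 1995 to February 2, 1995 + 25 = February 27, 1995; done February 3, 1995 — 4 days before the window opened.
That is the first point of non-compliance.

Step 3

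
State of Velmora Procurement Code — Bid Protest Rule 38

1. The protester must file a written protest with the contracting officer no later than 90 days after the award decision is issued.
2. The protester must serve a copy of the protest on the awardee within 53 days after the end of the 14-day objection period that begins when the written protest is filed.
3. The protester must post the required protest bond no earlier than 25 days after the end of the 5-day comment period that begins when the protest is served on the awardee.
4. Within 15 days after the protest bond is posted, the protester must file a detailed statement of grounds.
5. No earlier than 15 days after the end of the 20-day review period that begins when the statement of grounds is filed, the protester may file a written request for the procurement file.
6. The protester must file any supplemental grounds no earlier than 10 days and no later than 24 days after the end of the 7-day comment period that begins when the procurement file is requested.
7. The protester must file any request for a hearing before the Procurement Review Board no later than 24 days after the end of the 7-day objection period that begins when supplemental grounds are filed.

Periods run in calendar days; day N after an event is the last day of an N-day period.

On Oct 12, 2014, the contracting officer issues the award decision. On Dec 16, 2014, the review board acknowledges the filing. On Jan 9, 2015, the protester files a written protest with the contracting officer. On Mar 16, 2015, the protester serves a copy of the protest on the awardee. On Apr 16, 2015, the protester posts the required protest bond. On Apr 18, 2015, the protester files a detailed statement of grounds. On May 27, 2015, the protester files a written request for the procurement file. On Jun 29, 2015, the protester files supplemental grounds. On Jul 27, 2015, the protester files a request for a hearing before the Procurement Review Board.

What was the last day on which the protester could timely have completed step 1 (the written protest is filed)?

Jan 10, 2015

Step 1 runs from Oct 12, 2014, when the award decision is issued. 90 days after Oct 12, 2014 is Jan 10, 2015.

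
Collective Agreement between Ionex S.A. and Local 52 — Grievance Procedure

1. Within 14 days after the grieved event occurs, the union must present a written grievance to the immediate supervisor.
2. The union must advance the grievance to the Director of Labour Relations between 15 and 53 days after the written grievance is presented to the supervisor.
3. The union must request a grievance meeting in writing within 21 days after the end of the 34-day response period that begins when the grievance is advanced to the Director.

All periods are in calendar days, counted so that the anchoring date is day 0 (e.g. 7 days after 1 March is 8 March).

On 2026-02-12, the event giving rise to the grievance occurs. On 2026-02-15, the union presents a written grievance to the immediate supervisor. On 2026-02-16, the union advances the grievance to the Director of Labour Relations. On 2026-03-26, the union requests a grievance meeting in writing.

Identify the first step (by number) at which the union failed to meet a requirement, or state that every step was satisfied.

Step 2

Step 1 — counting 14 days from 2026-02-12 (when the grieved event occurs) gives a deadline of 2026-02-26; completed 2026-02-15, before the deadline.
Step 2 — 15 and 53 days from 2026-02-15 (when the written grievance is presented to the supervisor) are 2026-03-02 and 2026-04-09 respectively; 2026-02-16 is 14 days too early.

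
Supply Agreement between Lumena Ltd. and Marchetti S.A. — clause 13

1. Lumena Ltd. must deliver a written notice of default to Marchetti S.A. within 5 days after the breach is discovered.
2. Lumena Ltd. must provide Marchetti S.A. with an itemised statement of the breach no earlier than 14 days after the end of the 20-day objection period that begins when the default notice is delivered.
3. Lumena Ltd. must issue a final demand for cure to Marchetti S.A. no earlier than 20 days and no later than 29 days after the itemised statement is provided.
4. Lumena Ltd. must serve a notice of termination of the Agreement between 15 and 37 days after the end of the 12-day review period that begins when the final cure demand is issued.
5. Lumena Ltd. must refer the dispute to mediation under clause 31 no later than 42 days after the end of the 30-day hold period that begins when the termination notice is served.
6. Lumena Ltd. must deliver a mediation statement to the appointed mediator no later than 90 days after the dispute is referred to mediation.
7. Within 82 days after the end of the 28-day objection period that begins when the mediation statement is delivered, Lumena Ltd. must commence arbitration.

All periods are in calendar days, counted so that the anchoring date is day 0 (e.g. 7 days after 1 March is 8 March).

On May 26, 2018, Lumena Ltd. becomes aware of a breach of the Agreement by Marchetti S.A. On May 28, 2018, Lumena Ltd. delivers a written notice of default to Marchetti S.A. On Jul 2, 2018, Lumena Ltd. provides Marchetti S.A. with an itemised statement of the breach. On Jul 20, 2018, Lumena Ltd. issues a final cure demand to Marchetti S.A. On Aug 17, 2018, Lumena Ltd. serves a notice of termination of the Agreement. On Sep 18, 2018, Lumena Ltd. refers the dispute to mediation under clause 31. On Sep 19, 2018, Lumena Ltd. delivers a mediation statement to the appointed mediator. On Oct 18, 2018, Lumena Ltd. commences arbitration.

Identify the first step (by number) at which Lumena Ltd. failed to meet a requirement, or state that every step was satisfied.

Step 3

Step 1 — counting 5 days from May 26, 2018 (when the breach is discovered) gives a deadline of May 31, 2018; completed May 28, 2018, before the deadline.
Step 2 — must wait 14 days from Jun 17, 2018 (end of the 20-day objection period, which began when the default notice is delivered on May 28, 2018), so not before Jul 1, 2018; Jul 2, 2018 is on or after that date.
Step 3 — 20 and 29 days from Jul 2, 2018 (when the itemised statement is provided) are Jul 22, 2018 and Jul 31, 2018 respectively; done Jul 20, 2018 — 2 days before the window opened.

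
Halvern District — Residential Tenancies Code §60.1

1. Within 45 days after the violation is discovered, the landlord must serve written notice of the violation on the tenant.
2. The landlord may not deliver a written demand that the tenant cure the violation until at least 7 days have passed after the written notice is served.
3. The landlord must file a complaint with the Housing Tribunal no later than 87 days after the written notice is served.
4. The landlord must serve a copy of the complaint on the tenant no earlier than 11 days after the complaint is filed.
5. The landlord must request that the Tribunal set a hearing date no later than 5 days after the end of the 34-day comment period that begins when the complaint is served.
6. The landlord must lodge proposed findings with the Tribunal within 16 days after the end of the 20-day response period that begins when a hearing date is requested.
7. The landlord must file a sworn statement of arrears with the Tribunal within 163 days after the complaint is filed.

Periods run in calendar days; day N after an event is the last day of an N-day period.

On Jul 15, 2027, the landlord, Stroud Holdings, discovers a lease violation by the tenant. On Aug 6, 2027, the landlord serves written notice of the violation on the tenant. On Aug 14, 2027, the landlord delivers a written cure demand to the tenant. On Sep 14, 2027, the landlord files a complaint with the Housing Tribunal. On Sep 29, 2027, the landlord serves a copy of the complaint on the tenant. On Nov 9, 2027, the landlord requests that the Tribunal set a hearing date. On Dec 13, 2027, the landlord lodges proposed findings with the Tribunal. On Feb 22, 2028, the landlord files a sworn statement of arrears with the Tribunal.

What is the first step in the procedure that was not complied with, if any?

Step 5

Step 1: 45 days after Jul 15, 2027 (when the violation is discovered) is Aug 29, 2027; Aug 6, 2027 is within that limit.
Step 2: the earliest permitted date is 7 days after Aug 6, 2027 (when the written notice is served), i.e. Aug 13, 2027; done Aug 14, 2027 — permitted.
Step 3: 87 days after Aug 6, 2027 (when the written notice is served) is Nov 1, 2027; done Sep 14, 2027 — timely.
Step 4: the earliest permitted date is 11 days after Sep 14, 2027 (when the complaint is filed), i.e. Sep 25, 2027; Sep 29, 2027 is on or after that date.
Step 5: 5 days after Nov 2, 2027 (end of the 34-day comment period, which began when the complaint is served on Sep 29, 2027) is Nov 7, 2027; Nov 9, 2027 misses that deadline by 2 days.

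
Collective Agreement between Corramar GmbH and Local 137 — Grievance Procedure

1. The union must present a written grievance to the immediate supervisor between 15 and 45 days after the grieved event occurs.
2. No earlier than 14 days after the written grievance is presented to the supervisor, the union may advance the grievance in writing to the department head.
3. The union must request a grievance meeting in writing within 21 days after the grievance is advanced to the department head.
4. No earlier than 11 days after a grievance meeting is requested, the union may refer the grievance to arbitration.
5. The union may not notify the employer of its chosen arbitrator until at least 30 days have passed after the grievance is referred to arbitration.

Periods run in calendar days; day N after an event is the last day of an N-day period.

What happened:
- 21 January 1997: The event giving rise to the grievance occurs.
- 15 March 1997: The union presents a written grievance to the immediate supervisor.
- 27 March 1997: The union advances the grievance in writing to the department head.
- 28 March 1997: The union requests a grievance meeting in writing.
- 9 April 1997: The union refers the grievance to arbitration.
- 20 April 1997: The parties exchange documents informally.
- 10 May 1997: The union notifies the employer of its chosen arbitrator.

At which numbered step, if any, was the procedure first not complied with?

Step 1

Step 1 — 15 and 45 days from 21 January 1997 (when the grieved event occurs) are 5 February 1997 and 7 March 1997 respectively; done 15 March 1997 — 8 days after the window closed.
The analysis stops there.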